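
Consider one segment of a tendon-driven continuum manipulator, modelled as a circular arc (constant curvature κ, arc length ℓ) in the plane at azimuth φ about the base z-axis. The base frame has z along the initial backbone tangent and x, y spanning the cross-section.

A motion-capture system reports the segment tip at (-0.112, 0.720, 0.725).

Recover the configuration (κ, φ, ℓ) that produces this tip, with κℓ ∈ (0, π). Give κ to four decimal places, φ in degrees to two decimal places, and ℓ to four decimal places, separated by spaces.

1.3793 98.84 1.1425

ρ = √(x²+y²) = √(-0.112² + 0.720²) = 0.72866
φ = atan2(y, x) mod 360° = atan2(0.720, -0.112) = 98.8418°
|p|² = ρ² + z² = 0.72866² + 0.725² = 1.05657
κ = 2ρ / |p|² = 2×0.72866 / 1.05657 = 1.37929
θ = 2·atan2(ρ, z) = 2·atan2(0.72866, 0.725) = 1.57583 rad
ℓ = θ/κ = 1.57583/1.37929 = 1.14249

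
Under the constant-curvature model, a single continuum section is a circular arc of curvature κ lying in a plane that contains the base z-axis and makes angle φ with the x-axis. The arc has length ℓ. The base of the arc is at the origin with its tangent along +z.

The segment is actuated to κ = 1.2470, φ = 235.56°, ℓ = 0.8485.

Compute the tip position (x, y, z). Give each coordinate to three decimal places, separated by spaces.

θ = κ·ℓ = 1.2470 × 0.8485 = 1.05808 rad
ρ = (1 − cos θ)/κ = (1 − 0.49055)/1.2470 = 0.40854
z = sin θ / κ = 0.87141/1.2470 = 0.69881
x = ρ cos φ = 0.40854 × cos(235.56°) = -0.23105
y = ρ sin φ = 0.40854 × sin(235.56°) = -0.33693

-0.231 -0.337 0.699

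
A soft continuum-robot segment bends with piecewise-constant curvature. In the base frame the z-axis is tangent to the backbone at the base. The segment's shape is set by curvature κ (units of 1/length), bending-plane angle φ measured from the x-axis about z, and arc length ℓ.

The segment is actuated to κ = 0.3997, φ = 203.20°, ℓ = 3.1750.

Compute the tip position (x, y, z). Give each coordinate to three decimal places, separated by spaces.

-1.616 -0.693 2.389

θ = κ·ℓ = 0.3997 × 3.1750 = 1.26905 rad
ρ = (1 − cos θ)/κ = (1 − 0.29719)/0.3997 = 1.75834
z = sin θ / κ = 0.95482/0.3997 = 2.38884
x = ρ cos φ = 1.75834 × cos(203.20°) = -1.61615
y = ρ sin φ = 1.75834 × sin(203.20°) = -0.69268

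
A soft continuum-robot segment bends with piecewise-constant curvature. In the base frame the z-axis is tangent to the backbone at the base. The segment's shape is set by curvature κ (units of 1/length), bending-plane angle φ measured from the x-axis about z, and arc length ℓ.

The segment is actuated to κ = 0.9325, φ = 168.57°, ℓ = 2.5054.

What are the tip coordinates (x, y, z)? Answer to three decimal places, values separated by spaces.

-1.779 0.360 0.773

θ = κ·ℓ = 0.9325 × 2.5054 = 2.33629 rad
ρ = (1 − cos θ)/κ = (1 − -0.69289)/0.9325 = 1.81543
z = sin θ / κ = 0.72104/0.9325 = 0.77324
x = ρ cos φ = 1.81543 × cos(168.57°) = -1.77943
y = ρ sin φ = 1.81543 × sin(168.57°) = 0.35977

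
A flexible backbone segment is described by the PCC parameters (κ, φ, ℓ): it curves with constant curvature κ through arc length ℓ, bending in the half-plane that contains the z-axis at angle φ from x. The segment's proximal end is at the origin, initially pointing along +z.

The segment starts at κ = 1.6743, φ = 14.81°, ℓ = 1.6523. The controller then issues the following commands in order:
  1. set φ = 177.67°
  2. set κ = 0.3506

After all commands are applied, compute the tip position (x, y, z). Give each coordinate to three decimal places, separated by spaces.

-0.465 0.019 1.561

initial: κ=1.6743, φ=14.81°, ℓ=1.6523
cmd 1: set φ=177.67° → (κ,φ,ℓ)=(1.6743,177.67°,1.6523) → tip=(-1.1520,0.0469,0.2188)
cmd 2: set κ=0.3506 → (κ,φ,ℓ)=(0.3506,177.67°,1.6523) → tip=(-0.4650,0.0189,1.5614)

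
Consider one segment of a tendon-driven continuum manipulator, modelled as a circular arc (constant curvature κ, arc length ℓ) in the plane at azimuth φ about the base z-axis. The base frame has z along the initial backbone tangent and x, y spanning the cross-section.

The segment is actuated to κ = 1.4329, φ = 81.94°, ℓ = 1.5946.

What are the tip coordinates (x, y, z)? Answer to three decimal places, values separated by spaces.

0.162 1.144 0.527

θ = κ·ℓ = 1.4329 × 1.5946 = 2.28490 rad
ρ = (1 − cos θ)/κ = (1 − -0.65494)/1.4329 = 1.15496
z = sin θ / κ = 0.75568/1.4329 = 0.52738
x = ρ cos φ = 1.15496 × cos(81.94°) = 0.16194
y = ρ sin φ = 1.15496 × sin(81.94°) = 1.14355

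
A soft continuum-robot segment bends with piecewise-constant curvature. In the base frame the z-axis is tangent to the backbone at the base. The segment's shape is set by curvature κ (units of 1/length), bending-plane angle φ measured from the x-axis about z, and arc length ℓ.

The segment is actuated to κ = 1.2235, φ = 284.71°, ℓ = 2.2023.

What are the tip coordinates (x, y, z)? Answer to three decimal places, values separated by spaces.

θ = κ·ℓ = 1.2235 × 2.2023 = 2.69451 rad
ρ = (1 − cos θ)/κ = (1 − -0.90171)/1.2235 = 1.55432
z = sin θ / κ = 0.43233/1.2235 = 0.35336
x = ρ cos φ = 1.55432 × cos(284.71°) = 0.39468
y = ρ sin φ = 1.55432 × sin(284.71°) = -1.50338

0.395 -1.503 0.353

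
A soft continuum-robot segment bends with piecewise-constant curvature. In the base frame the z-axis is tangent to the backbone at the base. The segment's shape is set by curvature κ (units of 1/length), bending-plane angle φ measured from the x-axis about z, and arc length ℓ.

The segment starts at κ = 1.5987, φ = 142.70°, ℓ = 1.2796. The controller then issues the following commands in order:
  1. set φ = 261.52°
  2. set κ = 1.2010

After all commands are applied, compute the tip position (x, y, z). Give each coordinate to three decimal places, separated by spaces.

initial: κ=1.5987, φ=142.70°, ℓ=1.2796
cmd 1: set φ=261.52° → (κ,φ,ℓ)=(1.5987,261.52°,1.2796) → tip=(-0.1344,-0.9016,0.5563)
cmd 2: set κ=1.2010 → (κ,φ,ℓ)=(1.2010,261.52°,1.2796) → tip=(-0.1186,-0.7955,0.8322)

-0.119 -0.796 0.832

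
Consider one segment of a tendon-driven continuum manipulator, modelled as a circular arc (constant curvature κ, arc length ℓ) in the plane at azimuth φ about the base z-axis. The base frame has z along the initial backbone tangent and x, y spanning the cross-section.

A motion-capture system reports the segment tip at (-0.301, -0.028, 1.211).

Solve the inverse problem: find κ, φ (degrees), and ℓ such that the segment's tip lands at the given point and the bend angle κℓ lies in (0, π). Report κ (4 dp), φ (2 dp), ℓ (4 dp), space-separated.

0.3881 185.31 1.2607

ρ = √(x²+y²) = √(-0.301² + -0.028²) = 0.30230
φ = atan2(y, x) mod 360° = atan2(-0.028, -0.301) = 185.3145°
|p|² = ρ² + z² = 0.30230² + 1.211² = 1.55791
κ = 2ρ / |p|² = 2×0.30230 / 1.55791 = 0.38808
θ = 2·atan2(ρ, z) = 2·atan2(0.30230, 1.211) = 0.48926 rad
ℓ = θ/κ = 0.48926/0.38808 = 1.26070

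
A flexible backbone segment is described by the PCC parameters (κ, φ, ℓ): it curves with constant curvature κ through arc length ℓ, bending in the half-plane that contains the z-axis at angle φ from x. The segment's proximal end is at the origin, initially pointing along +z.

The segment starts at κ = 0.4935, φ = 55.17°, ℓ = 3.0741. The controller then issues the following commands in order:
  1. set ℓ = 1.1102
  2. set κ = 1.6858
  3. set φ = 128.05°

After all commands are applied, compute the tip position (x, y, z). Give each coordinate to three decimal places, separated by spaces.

-0.474 0.606 0.567

initial: κ=0.4935, φ=55.17°, ℓ=3.0741
cmd 1: set ℓ=1.1102 → (κ,φ,ℓ)=(0.4935,55.17°,1.1102) → tip=(0.1694,0.2435,1.0555)
cmd 2: set κ=1.6858 → (κ,φ,ℓ)=(1.6858,55.17°,1.1102) → tip=(0.4392,0.6312,0.5666)
cmd 3: set φ=128.05° → (κ,φ,ℓ)=(1.6858,128.05°,1.1102) → tip=(-0.4739,0.6055,0.5666)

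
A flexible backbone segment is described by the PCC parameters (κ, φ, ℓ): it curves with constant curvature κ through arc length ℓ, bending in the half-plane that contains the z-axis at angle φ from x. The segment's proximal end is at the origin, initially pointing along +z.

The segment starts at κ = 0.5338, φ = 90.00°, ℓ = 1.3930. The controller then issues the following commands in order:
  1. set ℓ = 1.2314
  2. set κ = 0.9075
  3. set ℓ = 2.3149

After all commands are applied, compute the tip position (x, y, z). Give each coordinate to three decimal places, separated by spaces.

0.000 1.659 0.951

initial: κ=0.5338, φ=90.00°, ℓ=1.3930
cmd 1: set ℓ=1.2314 → (κ,φ,ℓ)=(0.5338,90.00°,1.2314) → tip=(0.0000,0.3903,1.1446)
cmd 2: set κ=0.9075 → (κ,φ,ℓ)=(0.9075,90.00°,1.2314) → tip=(0.0000,0.6194,0.9906)
cmd 3: set ℓ=2.3149 → (κ,φ,ℓ)=(0.9075,90.00°,2.3149) → tip=(0.0000,1.6590,0.9508)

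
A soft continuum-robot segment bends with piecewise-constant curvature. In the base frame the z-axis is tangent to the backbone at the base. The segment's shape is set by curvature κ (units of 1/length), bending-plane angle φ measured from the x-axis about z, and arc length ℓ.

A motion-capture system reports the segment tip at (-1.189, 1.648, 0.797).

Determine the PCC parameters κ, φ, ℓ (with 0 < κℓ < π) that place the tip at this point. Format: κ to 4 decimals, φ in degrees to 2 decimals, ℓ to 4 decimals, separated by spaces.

ρ = √(x²+y²) = √(-1.189² + 1.648²) = 2.03215
φ = atan2(y, x) mod 360° = atan2(1.648, -1.189) = 125.8097°
|p|² = ρ² + z² = 2.03215² + 0.797² = 4.76483
κ = 2ρ / |p|² = 2×2.03215 / 4.76483 = 0.85298
θ = 2·atan2(ρ, z) = 2·atan2(2.03215, 0.797) = 2.39407 rad
ℓ = θ/κ = 2.39407/0.85298 = 2.80672

0.8530 125.81 2.8067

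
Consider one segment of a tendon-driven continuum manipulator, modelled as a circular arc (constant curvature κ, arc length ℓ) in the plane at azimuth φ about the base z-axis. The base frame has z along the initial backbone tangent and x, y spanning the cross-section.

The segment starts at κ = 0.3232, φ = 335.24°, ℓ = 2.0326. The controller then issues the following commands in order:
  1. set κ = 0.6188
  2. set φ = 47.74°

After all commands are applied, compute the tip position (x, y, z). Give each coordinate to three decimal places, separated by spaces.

0.752 0.828 1.538

initial: κ=0.3232, φ=335.24°, ℓ=2.0326
cmd 1: set κ=0.6188 → (κ,φ,ℓ)=(0.6188,335.24°,2.0326) → tip=(1.0156,-0.4684,1.5375)
cmd 2: set φ=47.74° → (κ,φ,ℓ)=(0.6188,47.74°,2.0326) → tip=(0.7521,0.8277,1.5375)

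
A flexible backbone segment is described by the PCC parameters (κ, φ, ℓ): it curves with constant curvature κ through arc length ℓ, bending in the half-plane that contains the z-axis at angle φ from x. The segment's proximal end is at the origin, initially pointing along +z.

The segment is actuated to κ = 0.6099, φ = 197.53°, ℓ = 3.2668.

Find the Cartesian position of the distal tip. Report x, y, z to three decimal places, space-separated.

θ = κ·ℓ = 0.6099 × 3.2668 = 1.99242 rad
ρ = (1 − cos θ)/κ = (1 − -0.40924)/0.6099 = 2.31061
z = sin θ / κ = 0.91243/0.6099 = 1.49602
x = ρ cos φ = 2.31061 × cos(197.53°) = -2.20331
y = ρ sin φ = 2.31061 × sin(197.53°) = -0.69597

-2.203 -0.696 1.496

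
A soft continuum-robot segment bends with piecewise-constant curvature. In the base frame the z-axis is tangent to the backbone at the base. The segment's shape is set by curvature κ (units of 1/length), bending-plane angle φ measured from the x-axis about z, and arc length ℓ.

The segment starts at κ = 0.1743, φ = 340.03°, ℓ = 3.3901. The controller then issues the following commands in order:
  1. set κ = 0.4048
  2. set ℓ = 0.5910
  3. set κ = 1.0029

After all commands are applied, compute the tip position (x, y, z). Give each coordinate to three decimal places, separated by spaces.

0.160 -0.058 0.557

initial: κ=0.1743, φ=340.03°, ℓ=3.3901
cmd 1: set κ=0.4048 → (κ,φ,ℓ)=(0.4048,340.03°,3.3901) → tip=(1.8640,-0.6773,2.4219)
cmd 2: set ℓ=0.5910 → (κ,φ,ℓ)=(0.4048,340.03°,0.5910) → tip=(0.0661,-0.0240,0.5854)
cmd 3: set κ=1.0029 → (κ,φ,ℓ)=(1.0029,340.03°,0.5910) → tip=(0.1599,-0.0581,0.5570)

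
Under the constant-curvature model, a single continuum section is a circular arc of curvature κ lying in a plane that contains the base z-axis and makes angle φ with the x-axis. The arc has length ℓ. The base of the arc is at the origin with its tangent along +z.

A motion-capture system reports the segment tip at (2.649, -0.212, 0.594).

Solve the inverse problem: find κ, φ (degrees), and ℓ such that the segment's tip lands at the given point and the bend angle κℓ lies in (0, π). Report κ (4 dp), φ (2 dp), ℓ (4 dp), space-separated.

0.7168 355.42 3.7693

ρ = √(x²+y²) = √(2.649² + -0.212²) = 2.65747
φ = atan2(y, x) mod 360° = atan2(-0.212, 2.649) = 355.4244°
|p|² = ρ² + z² = 2.65747² + 0.594² = 7.41498
κ = 2ρ / |p|² = 2×2.65747 / 7.41498 = 0.71678
θ = 2·atan2(ρ, z) = 2·atan2(2.65747, 0.594) = 2.70178 rad
ℓ = θ/κ = 2.70178/0.71678 = 3.76931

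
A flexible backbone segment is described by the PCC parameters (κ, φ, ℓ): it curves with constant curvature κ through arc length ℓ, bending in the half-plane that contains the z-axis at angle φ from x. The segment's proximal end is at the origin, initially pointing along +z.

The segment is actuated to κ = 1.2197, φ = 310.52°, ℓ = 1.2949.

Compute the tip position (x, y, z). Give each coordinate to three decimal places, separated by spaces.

0.537 -0.629 0.820

θ = κ·ℓ = 1.2197 × 1.2949 = 1.57939 rad
ρ = (1 − cos θ)/κ = (1 − -0.00859)/1.2197 = 0.82692
z = sin θ / κ = 0.99996/1.2197 = 0.81984
x = ρ cos φ = 0.82692 × cos(310.52°) = 0.53726
y = ρ sin φ = 0.82692 × sin(310.52°) = -0.62861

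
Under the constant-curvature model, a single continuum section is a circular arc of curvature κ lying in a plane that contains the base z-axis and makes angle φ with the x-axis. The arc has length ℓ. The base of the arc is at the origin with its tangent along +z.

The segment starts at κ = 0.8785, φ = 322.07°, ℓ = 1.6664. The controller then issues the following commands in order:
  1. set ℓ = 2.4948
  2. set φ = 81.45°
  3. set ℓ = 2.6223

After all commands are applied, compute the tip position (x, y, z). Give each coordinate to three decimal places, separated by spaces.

0.282 1.879 0.846

initial: κ=0.8785, φ=322.07°, ℓ=1.6664
cmd 1: set ℓ=2.4948 → (κ,φ,ℓ)=(0.8785,322.07°,2.4948) → tip=(1.4202,-1.1068,0.9259)
cmd 2: set φ=81.45° → (κ,φ,ℓ)=(0.8785,81.45°,2.4948) → tip=(0.2677,1.7805,0.9259)
cmd 3: set ℓ=2.6223 → (κ,φ,ℓ)=(0.8785,81.45°,2.6223) → tip=(0.2825,1.8787,0.8460)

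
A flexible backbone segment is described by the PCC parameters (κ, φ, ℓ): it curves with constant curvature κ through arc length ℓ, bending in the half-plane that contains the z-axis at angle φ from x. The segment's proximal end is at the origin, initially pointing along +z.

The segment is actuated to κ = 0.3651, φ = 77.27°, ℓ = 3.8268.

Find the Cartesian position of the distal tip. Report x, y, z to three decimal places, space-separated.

θ = κ·ℓ = 0.3651 × 3.8268 = 1.39716 rad
ρ = (1 − cos θ)/κ = (1 − 0.17276)/0.3651 = 2.26579
z = sin θ / κ = 0.98496/0.3651 = 2.69779
x = ρ cos φ = 2.26579 × cos(77.27°) = 0.49928
y = ρ sin φ = 2.26579 × sin(77.27°) = 2.21009

0.499 2.210 2.698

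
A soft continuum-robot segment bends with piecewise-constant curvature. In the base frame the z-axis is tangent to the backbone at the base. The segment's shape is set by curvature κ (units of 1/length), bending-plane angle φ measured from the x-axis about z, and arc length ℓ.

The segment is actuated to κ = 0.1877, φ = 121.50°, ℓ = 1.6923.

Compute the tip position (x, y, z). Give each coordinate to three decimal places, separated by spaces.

θ = κ·ℓ = 0.1877 × 1.6923 = 0.31764 rad
ρ = (1 − cos θ)/κ = (1 − 0.94997)/0.1877 = 0.26652
z = sin θ / κ = 0.31233/0.1877 = 1.66398
x = ρ cos φ = 0.26652 × cos(121.50°) = -0.13926
y = ρ sin φ = 0.26652 × sin(121.50°) = 0.22725

-0.139 0.227 1.664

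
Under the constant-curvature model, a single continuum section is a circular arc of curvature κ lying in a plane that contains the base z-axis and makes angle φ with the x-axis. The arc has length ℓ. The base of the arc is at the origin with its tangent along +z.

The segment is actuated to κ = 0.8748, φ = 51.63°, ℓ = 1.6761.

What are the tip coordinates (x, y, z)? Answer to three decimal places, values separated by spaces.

θ = κ·ℓ = 0.8748 × 1.6761 = 1.46625 rad
ρ = (1 − cos θ)/κ = (1 − 0.10435)/0.8748 = 1.02383
z = sin θ / κ = 0.99454/0.8748 = 1.13688
x = ρ cos φ = 1.02383 × cos(51.63°) = 0.63553
y = ρ sin φ = 1.02383 × sin(51.63°) = 0.80270

0.636 0.803 1.137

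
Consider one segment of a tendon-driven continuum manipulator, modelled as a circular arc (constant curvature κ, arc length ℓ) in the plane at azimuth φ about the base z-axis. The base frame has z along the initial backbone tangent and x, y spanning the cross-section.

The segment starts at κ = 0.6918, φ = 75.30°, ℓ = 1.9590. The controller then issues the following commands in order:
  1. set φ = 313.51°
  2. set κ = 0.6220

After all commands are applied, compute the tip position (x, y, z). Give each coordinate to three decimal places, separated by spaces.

initial: κ=0.6918, φ=75.30°, ℓ=1.9590
cmd 1: set φ=313.51° → (κ,φ,ℓ)=(0.6918,313.51°,1.9590) → tip=(0.7823,-0.8241,1.4121)
cmd 2: set κ=0.6220 → (κ,φ,ℓ)=(0.6220,313.51°,1.9590) → tip=(0.7249,-0.7637,1.5090)

0.725 -0.764 1.509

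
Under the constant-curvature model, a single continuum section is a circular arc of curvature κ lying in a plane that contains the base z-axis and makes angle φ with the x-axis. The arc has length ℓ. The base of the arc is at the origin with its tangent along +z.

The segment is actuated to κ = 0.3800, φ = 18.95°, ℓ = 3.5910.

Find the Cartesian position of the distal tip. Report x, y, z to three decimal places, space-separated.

θ = κ·ℓ = 0.3800 × 3.5910 = 1.36458 rad
ρ = (1 − cos θ)/κ = (1 − 0.20476)/0.3800 = 2.09274
z = sin θ / κ = 0.97881/0.3800 = 2.57582
x = ρ cos φ = 2.09274 × cos(18.95°) = 1.97932
y = ρ sin φ = 2.09274 × sin(18.95°) = 0.67960

1.979 0.680 2.576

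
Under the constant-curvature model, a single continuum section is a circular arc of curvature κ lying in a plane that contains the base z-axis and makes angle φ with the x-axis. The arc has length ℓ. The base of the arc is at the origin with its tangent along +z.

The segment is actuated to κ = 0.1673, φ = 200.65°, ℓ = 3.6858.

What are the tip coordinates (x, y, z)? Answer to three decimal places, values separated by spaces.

-1.030 -0.388 3.457

θ = κ·ℓ = 0.1673 × 3.6858 = 0.61663 rad
ρ = (1 − cos θ)/κ = (1 − 0.81583)/0.1673 = 1.10084
z = sin θ / κ = 0.57829/0.1673 = 3.45662
x = ρ cos φ = 1.10084 × cos(200.65°) = -1.03011
y = ρ sin φ = 1.10084 × sin(200.65°) = -0.38822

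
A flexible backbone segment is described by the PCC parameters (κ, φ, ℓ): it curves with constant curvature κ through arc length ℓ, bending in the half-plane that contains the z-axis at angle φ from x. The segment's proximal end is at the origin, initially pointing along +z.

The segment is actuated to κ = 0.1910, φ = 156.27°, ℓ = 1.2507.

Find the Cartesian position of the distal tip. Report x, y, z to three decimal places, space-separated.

-0.136 0.060 1.239

θ = κ·ℓ = 0.1910 × 1.2507 = 0.23888 rad
ρ = (1 − cos θ)/κ = (1 − 0.97160)/0.1910 = 0.14868
z = sin θ / κ = 0.23662/0.1910 = 1.23884
x = ρ cos φ = 0.14868 × cos(156.27°) = -0.13611
y = ρ sin φ = 0.14868 × sin(156.27°) = 0.05983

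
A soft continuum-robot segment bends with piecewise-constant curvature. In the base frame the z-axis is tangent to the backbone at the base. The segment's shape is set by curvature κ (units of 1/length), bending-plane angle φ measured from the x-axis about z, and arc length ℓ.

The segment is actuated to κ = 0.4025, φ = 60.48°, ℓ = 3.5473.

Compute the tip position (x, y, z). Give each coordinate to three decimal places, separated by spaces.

θ = κ·ℓ = 0.4025 × 3.5473 = 1.42779 rad
ρ = (1 − cos θ)/κ = (1 − 0.14252)/0.4025 = 2.13038
z = sin θ / κ = 0.98979/0.4025 = 2.45911
x = ρ cos φ = 2.13038 × cos(60.48°) = 1.04970
y = ρ sin φ = 2.13038 × sin(60.48°) = 1.85382

1.050 1.854 2.459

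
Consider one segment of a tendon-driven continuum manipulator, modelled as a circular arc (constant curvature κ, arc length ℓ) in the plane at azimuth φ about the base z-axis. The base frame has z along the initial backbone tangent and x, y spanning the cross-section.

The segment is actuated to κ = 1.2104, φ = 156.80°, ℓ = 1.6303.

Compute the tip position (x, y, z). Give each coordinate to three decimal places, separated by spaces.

θ = κ·ℓ = 1.2104 × 1.6303 = 1.97332 rad
ρ = (1 − cos θ)/κ = (1 − -0.39174)/1.2104 = 1.14982
z = sin θ / κ = 0.92008/1.2104 = 0.76014
x = ρ cos φ = 1.14982 × cos(156.80°) = -1.05684
y = ρ sin φ = 1.14982 × sin(156.80°) = 0.45296

-1.057 0.453 0.760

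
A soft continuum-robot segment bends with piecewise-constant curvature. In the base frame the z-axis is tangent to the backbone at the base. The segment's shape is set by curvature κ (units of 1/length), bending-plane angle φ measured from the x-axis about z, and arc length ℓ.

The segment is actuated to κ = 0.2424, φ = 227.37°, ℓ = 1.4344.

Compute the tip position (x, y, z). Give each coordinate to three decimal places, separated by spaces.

-0.167 -0.182 1.406

θ = κ·ℓ = 0.2424 × 1.4344 = 0.34770 rad
ρ = (1 − cos θ)/κ = (1 − 0.94016)/0.2424 = 0.24687
z = sin θ / κ = 0.34073/0.2424 = 1.40567
x = ρ cos φ = 0.24687 × cos(227.37°) = -0.16719
y = ρ sin φ = 0.24687 × sin(227.37°) = -0.18163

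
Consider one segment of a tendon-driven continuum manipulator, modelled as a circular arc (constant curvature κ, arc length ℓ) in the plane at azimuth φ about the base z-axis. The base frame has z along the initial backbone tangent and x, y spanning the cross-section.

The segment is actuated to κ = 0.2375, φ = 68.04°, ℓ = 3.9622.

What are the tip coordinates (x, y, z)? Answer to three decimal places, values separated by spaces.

0.647 1.605 3.403

θ = κ·ℓ = 0.2375 × 3.9622 = 0.94102 rad
ρ = (1 − cos θ)/κ = (1 − 0.58896)/0.2375 = 1.73069
z = sin θ / κ = 0.80816/0.2375 = 3.40278
x = ρ cos φ = 1.73069 × cos(68.04°) = 0.64721
y = ρ sin φ = 1.73069 × sin(68.04°) = 1.60512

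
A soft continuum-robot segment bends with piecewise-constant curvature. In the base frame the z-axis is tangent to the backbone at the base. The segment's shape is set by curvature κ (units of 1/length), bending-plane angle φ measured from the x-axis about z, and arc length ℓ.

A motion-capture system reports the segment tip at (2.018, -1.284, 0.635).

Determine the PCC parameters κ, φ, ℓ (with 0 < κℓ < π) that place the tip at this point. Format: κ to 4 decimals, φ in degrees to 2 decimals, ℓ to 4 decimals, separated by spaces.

ρ = √(x²+y²) = √(2.018² + -1.284²) = 2.39186
φ = atan2(y, x) mod 360° = atan2(-1.284, 2.018) = 327.5325°
|p|² = ρ² + z² = 2.39186² + 0.635² = 6.12420
κ = 2ρ / |p|² = 2×2.39186 / 6.12420 = 0.78112
θ = 2·atan2(ρ, z) = 2·atan2(2.39186, 0.635) = 2.62260 rad
ℓ = θ/κ = 2.62260/0.78112 = 3.35750

0.7811 327.53 3.3575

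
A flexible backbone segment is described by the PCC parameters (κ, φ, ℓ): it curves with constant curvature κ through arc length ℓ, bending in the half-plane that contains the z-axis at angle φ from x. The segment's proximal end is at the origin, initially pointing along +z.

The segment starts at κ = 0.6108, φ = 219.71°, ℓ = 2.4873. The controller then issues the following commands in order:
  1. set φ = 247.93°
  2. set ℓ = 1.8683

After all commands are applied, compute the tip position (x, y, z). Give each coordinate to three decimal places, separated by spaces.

-0.359 -0.885 1.488

initial: κ=0.6108, φ=219.71°, ℓ=2.4873
cmd 1: set φ=247.93° → (κ,φ,ℓ)=(0.6108,247.93°,2.4873) → tip=(-0.5835,-1.4390,1.6350)
cmd 2: set ℓ=1.8683 → (κ,φ,ℓ)=(0.6108,247.93°,1.8683) → tip=(-0.3589,-0.8852,1.4884)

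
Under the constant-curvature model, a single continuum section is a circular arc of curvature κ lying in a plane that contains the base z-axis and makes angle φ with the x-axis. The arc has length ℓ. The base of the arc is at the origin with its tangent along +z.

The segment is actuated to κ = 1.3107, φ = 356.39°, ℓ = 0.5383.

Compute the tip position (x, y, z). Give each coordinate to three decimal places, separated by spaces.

θ = κ·ℓ = 1.3107 × 0.5383 = 0.70555 rad
ρ = (1 − cos θ)/κ = (1 − 0.76126)/1.3107 = 0.18215
z = sin θ / κ = 0.64845/1.3107 = 0.49474
x = ρ cos φ = 0.18215 × cos(356.39°) = 0.18179
y = ρ sin φ = 0.18215 × sin(356.39°) = -0.01147

0.182 -0.011 0.495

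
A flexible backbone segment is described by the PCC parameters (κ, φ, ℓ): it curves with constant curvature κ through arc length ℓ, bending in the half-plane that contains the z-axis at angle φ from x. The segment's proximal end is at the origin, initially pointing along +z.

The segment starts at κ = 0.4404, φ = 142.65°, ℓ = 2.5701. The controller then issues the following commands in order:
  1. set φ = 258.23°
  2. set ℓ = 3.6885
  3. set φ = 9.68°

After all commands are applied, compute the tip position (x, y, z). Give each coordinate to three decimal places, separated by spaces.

initial: κ=0.4404, φ=142.65°, ℓ=2.5701
cmd 1: set φ=258.23° → (κ,φ,ℓ)=(0.4404,258.23°,2.5701) → tip=(-0.2663,-1.2783,2.0554)
cmd 2: set ℓ=3.6885 → (κ,φ,ℓ)=(0.4404,258.23°,3.6885) → tip=(-0.4880,-2.3421,2.2674)
cmd 3: set φ=9.68° → (κ,φ,ℓ)=(0.4404,9.68°,3.6885) → tip=(2.3583,0.4023,2.2674)

2.358 0.402 2.267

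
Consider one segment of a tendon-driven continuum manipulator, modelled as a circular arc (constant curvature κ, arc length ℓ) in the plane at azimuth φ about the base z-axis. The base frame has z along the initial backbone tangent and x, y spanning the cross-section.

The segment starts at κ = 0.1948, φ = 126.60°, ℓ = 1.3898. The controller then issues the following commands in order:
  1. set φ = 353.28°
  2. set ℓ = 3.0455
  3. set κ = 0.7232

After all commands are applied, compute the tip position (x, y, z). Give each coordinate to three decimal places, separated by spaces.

initial: κ=0.1948, φ=126.60°, ℓ=1.3898
cmd 1: set φ=353.28° → (κ,φ,ℓ)=(0.1948,353.28°,1.3898) → tip=(0.1857,-0.0219,1.3729)
cmd 2: set ℓ=3.0455 → (κ,φ,ℓ)=(0.1948,353.28°,3.0455) → tip=(0.8712,-0.1026,2.8700)
cmd 3: set κ=0.7232 → (κ,φ,ℓ)=(0.7232,353.28°,3.0455) → tip=(2.1842,-0.2574,1.1159)

2.184 -0.257 1.116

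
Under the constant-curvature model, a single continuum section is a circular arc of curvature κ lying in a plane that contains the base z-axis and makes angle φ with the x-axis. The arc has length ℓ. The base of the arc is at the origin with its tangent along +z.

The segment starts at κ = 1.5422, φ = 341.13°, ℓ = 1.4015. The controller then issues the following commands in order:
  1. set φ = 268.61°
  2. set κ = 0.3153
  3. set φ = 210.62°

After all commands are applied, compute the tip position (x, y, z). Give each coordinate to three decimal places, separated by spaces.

initial: κ=1.5422, φ=341.13°, ℓ=1.4015
cmd 1: set φ=268.61° → (κ,φ,ℓ)=(1.5422,268.61°,1.4015) → tip=(-0.0245,-1.0092,0.5386)
cmd 2: set κ=0.3153 → (κ,φ,ℓ)=(0.3153,268.61°,1.4015) → tip=(-0.0074,-0.3046,1.3563)
cmd 3: set φ=210.62° → (κ,φ,ℓ)=(0.3153,210.62°,1.4015) → tip=(-0.2622,-0.1552,1.3563)

-0.262 -0.155 1.356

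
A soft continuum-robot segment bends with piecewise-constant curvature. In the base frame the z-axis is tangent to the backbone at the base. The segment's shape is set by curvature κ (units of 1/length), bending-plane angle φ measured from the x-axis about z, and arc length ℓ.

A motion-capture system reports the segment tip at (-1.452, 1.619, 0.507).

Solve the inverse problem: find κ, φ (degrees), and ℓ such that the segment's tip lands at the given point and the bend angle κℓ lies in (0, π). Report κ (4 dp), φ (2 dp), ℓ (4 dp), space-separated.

0.8722 131.89 3.0766

ρ = √(x²+y²) = √(-1.452² + 1.619²) = 2.17473
φ = atan2(y, x) mod 360° = atan2(1.619, -1.452) = 131.8873°
|p|² = ρ² + z² = 2.17473² + 0.507² = 4.98651
κ = 2ρ / |p|² = 2×2.17473 / 4.98651 = 0.87225
θ = 2·atan2(ρ, z) = 2·atan2(2.17473, 0.507) = 2.68351 rad
ℓ = θ/κ = 2.68351/0.87225 = 3.07655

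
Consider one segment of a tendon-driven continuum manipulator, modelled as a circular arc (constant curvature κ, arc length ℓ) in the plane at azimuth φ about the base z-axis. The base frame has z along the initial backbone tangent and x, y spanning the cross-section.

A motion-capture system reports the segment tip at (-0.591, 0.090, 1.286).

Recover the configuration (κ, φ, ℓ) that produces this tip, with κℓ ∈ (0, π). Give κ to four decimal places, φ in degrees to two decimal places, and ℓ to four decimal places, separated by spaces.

ρ = √(x²+y²) = √(-0.591² + 0.090²) = 0.59781
φ = atan2(y, x) mod 360° = atan2(0.090, -0.591) = 171.3413°
|p|² = ρ² + z² = 0.59781² + 1.286² = 2.01118
κ = 2ρ / |p|² = 2×0.59781 / 2.01118 = 0.59449
θ = 2·atan2(ρ, z) = 2·atan2(0.59781, 1.286) = 0.87029 rad
ℓ = θ/κ = 0.87029/0.59449 = 1.46392

0.5945 171.34 1.4639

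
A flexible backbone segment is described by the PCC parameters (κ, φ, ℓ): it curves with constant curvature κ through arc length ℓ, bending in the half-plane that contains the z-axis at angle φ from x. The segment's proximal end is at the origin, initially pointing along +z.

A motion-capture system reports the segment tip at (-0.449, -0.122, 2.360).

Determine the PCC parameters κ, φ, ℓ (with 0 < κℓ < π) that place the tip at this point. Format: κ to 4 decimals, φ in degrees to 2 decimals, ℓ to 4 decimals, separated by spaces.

ρ = √(x²+y²) = √(-0.449² + -0.122²) = 0.46528
φ = atan2(y, x) mod 360° = atan2(-0.122, -0.449) = 195.2011°
|p|² = ρ² + z² = 0.46528² + 2.360² = 5.78608
κ = 2ρ / |p|² = 2×0.46528 / 5.78608 = 0.16083
θ = 2·atan2(ρ, z) = 2·atan2(0.46528, 2.360) = 0.38931 rad
ℓ = θ/κ = 0.38931/0.16083 = 2.42069

0.1608 195.20 2.4207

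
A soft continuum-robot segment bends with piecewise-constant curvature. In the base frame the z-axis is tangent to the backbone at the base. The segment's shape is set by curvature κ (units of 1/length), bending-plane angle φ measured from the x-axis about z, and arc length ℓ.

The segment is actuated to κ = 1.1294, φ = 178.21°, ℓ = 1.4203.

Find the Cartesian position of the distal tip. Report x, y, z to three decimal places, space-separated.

-0.914 0.029 0.885

θ = κ·ℓ = 1.1294 × 1.4203 = 1.60409 rad
ρ = (1 − cos θ)/κ = (1 − -0.03328)/1.1294 = 0.91490
z = sin θ / κ = 0.99945/1.1294 = 0.88494
x = ρ cos φ = 0.91490 × cos(178.21°) = -0.91445
y = ρ sin φ = 0.91490 × sin(178.21°) = 0.02858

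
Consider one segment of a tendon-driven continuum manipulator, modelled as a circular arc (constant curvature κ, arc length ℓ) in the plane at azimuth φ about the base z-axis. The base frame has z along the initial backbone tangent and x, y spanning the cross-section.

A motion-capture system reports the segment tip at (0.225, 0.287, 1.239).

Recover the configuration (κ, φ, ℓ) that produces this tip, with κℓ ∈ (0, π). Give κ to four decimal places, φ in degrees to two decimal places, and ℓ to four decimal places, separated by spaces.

ρ = √(x²+y²) = √(0.225² + 0.287²) = 0.36468
φ = atan2(y, x) mod 360° = atan2(0.287, 0.225) = 51.9045°
|p|² = ρ² + z² = 0.36468² + 1.239² = 1.66812
κ = 2ρ / |p|² = 2×0.36468 / 1.66812 = 0.43724
θ = 2·atan2(ρ, z) = 2·atan2(0.36468, 1.239) = 0.57251 rad
ℓ = θ/κ = 0.57251/0.43724 = 1.30936

0.4372 51.90 1.3094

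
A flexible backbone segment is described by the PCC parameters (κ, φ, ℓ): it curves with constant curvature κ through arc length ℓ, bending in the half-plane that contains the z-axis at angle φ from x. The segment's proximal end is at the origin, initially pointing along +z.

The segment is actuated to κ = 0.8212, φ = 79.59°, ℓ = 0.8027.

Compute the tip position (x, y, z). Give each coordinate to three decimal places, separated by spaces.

θ = κ·ℓ = 0.8212 × 0.8027 = 0.65918 rad
ρ = (1 − cos θ)/κ = (1 − 0.79050)/0.8212 = 0.25512
z = sin θ / κ = 0.61247/0.8212 = 0.74582
x = ρ cos φ = 0.25512 × cos(79.59°) = 0.04610
y = ρ sin φ = 0.25512 × sin(79.59°) = 0.25092

0.046 0.251 0.746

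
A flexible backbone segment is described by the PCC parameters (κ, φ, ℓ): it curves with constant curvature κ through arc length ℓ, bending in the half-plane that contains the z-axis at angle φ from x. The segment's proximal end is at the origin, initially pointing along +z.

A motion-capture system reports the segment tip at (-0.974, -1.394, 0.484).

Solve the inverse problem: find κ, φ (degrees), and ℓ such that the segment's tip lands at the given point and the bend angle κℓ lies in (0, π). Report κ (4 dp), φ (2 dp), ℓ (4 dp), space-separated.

ρ = √(x²+y²) = √(-0.974² + -1.394²) = 1.70056
φ = atan2(y, x) mod 360° = atan2(-1.394, -0.974) = 235.0577°
|p|² = ρ² + z² = 1.70056² + 0.484² = 3.12617
κ = 2ρ / |p|² = 2×1.70056 / 3.12617 = 1.08795
θ = 2·atan2(ρ, z) = 2·atan2(1.70056, 0.484) = 2.58703 rad
ℓ = θ/κ = 2.58703/1.08795 = 2.37789

1.0880 235.06 2.3779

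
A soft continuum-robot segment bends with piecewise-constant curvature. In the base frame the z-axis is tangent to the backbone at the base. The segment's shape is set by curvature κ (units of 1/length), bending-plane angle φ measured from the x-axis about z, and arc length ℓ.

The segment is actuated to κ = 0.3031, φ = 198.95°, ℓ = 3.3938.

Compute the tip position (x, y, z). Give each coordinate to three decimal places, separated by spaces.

θ = κ·ℓ = 0.3031 × 3.3938 = 1.02866 rad
ρ = (1 − cos θ)/κ = (1 − 0.51597)/0.3031 = 1.59694
z = sin θ / κ = 0.85661/0.3031 = 2.82616
x = ρ cos φ = 1.59694 × cos(198.95°) = -1.51039
y = ρ sin φ = 1.59694 × sin(198.95°) = -0.51860

-1.510 -0.519 2.826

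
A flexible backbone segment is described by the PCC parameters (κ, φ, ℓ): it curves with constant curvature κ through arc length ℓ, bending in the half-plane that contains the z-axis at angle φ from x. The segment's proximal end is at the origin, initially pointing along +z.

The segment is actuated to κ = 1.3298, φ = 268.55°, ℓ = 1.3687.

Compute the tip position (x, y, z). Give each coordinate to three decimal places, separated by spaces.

-0.024 -0.937 0.729

θ = κ·ℓ = 1.3298 × 1.3687 = 1.82010 rad
ρ = (1 − cos θ)/κ = (1 − -0.24673)/1.3298 = 0.93753
z = sin θ / κ = 0.96909/1.3298 = 0.72875
x = ρ cos φ = 0.93753 × cos(268.55°) = -0.02372
y = ρ sin φ = 0.93753 × sin(268.55°) = -0.93723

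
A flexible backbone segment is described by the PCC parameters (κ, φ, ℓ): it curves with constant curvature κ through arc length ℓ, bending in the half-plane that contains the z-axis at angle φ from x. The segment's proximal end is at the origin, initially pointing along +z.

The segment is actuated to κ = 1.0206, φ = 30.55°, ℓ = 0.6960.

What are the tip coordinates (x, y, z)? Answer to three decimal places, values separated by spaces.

θ = κ·ℓ = 1.0206 × 0.6960 = 0.71034 rad
ρ = (1 − cos θ)/κ = (1 − 0.75814)/1.0206 = 0.23698
z = sin θ / κ = 0.65209/1.0206 = 0.63893
x = ρ cos φ = 0.23698 × cos(30.55°) = 0.20408
y = ρ sin φ = 0.23698 × sin(30.55°) = 0.12045

0.204 0.120 0.639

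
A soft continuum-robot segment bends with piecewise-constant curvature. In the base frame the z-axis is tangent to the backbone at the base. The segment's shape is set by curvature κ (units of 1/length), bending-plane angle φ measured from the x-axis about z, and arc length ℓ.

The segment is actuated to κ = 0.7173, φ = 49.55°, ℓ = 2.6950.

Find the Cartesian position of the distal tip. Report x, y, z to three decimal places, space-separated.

θ = κ·ℓ = 0.7173 × 2.6950 = 1.93312 rad
ρ = (1 − cos θ)/κ = (1 − -0.35445)/0.7173 = 1.88826
z = sin θ / κ = 0.93507/0.7173 = 1.30360
x = ρ cos φ = 1.88826 × cos(49.55°) = 1.22508
y = ρ sin φ = 1.88826 × sin(49.55°) = 1.43692

1.225 1.437 1.304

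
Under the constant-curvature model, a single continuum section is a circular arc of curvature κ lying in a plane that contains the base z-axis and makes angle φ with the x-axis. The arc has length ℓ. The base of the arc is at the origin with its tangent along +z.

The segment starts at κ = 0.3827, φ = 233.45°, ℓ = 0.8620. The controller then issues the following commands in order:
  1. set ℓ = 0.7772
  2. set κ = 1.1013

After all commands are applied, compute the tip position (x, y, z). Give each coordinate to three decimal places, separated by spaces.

initial: κ=0.3827, φ=233.45°, ℓ=0.8620
cmd 1: set ℓ=0.7772 → (κ,φ,ℓ)=(0.3827,233.45°,0.7772) → tip=(-0.0683,-0.0922,0.7658)
cmd 2: set κ=1.1013 → (κ,φ,ℓ)=(1.1013,233.45°,0.7772) → tip=(-0.1863,-0.2513,0.6857)

-0.186 -0.251 0.686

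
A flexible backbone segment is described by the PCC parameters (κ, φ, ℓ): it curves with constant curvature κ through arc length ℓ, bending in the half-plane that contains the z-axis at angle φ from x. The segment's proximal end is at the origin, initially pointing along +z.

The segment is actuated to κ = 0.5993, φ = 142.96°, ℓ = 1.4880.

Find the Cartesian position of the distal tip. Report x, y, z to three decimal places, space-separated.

-0.495 0.374 1.298

θ = κ·ℓ = 0.5993 × 1.4880 = 0.89176 rad
ρ = (1 − cos θ)/κ = (1 − 0.62804)/0.5993 = 0.62065
z = sin θ / κ = 0.77818/0.5993 = 1.29848
x = ρ cos φ = 0.62065 × cos(142.96°) = -0.49541
y = ρ sin φ = 0.62065 × sin(142.96°) = 0.37386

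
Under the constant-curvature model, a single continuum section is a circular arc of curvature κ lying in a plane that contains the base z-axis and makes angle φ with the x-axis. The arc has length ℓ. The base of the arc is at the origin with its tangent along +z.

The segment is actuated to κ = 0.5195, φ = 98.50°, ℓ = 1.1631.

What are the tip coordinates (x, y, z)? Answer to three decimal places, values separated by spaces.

-0.050 0.337 1.094

θ = κ·ℓ = 0.5195 × 1.1631 = 0.60423 rad
ρ = (1 − cos θ)/κ = (1 − 0.82294)/0.5195 = 0.34083
z = sin θ / κ = 0.56813/0.5195 = 1.09361
x = ρ cos φ = 0.34083 × cos(98.50°) = -0.05038
y = ρ sin φ = 0.34083 × sin(98.50°) = 0.33708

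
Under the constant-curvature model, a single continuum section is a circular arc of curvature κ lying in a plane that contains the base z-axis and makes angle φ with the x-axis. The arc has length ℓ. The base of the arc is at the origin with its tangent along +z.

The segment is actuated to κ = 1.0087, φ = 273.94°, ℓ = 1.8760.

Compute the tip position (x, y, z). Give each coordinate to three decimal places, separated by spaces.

0.090 -1.302 0.941

θ = κ·ℓ = 1.0087 × 1.8760 = 1.89232 rad
ρ = (1 − cos θ)/κ = (1 − -0.31601)/1.0087 = 1.30466
z = sin θ / κ = 0.94875/1.0087 = 0.94057
x = ρ cos φ = 1.30466 × cos(273.94°) = 0.08965
y = ρ sin φ = 1.30466 × sin(273.94°) = -1.30158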